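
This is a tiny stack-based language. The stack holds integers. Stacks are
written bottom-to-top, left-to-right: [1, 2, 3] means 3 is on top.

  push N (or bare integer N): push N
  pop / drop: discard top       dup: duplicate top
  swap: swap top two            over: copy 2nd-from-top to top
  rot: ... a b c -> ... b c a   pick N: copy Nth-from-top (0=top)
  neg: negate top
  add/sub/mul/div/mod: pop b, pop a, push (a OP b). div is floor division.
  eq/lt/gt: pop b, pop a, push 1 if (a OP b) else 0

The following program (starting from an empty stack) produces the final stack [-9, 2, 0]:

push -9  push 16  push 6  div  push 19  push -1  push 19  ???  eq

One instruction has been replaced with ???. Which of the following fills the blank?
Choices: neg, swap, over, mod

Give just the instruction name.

Answer: mod

Derivation:
Stack before ???: [-9, 2, 19, -1, 19]
Stack after ???:  [-9, 2, 19, 18]
Checking each choice:
  neg: produces [-9, 2, 19, 0]
  swap: produces [-9, 2, 19, 0]
  over: produces [-9, 2, 19, -1, 0]
  mod: MATCH


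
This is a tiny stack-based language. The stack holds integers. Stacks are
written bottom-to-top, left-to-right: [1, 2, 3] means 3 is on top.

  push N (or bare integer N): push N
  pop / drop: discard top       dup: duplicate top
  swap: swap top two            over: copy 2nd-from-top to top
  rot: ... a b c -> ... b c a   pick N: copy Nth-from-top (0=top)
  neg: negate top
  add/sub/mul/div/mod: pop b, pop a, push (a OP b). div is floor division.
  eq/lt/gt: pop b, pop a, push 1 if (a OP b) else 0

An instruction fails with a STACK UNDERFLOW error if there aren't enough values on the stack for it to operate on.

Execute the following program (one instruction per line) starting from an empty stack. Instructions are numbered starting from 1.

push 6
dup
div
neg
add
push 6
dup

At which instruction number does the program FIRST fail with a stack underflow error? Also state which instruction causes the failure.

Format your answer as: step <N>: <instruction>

Step 1 ('push 6'): stack = [6], depth = 1
Step 2 ('dup'): stack = [6, 6], depth = 2
Step 3 ('div'): stack = [1], depth = 1
Step 4 ('neg'): stack = [-1], depth = 1
Step 5 ('add'): needs 2 value(s) but depth is 1 — STACK UNDERFLOW

Answer: step 5: add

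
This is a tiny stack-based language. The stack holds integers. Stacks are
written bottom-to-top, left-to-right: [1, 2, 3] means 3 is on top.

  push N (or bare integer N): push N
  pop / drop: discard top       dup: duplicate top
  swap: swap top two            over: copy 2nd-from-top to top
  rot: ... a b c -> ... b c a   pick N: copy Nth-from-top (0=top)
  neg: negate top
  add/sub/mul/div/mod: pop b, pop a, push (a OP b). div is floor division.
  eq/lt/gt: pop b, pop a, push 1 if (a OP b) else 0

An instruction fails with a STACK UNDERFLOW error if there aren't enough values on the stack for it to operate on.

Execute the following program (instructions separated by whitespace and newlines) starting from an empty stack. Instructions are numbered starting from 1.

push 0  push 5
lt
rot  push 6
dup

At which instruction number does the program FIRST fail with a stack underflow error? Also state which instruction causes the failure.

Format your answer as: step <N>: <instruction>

Answer: step 4: rot

Derivation:
Step 1 ('push 0'): stack = [0], depth = 1
Step 2 ('push 5'): stack = [0, 5], depth = 2
Step 3 ('lt'): stack = [1], depth = 1
Step 4 ('rot'): needs 3 value(s) but depth is 1 — STACK UNDERFLOW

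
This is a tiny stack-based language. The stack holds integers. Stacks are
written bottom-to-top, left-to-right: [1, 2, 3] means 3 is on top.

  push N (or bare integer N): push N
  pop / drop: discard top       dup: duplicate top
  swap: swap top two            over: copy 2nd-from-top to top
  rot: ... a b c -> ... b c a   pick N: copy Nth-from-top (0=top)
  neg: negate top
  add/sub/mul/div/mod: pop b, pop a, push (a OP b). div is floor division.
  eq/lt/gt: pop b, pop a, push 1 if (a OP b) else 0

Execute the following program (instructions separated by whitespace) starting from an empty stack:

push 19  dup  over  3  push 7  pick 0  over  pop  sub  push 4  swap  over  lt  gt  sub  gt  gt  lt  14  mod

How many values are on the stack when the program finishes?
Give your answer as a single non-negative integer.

Answer: 1

Derivation:
After 'push 19': stack = [19] (depth 1)
After 'dup': stack = [19, 19] (depth 2)
After 'over': stack = [19, 19, 19] (depth 3)
After 'push 3': stack = [19, 19, 19, 3] (depth 4)
After 'push 7': stack = [19, 19, 19, 3, 7] (depth 5)
After 'pick 0': stack = [19, 19, 19, 3, 7, 7] (depth 6)
After 'over': stack = [19, 19, 19, 3, 7, 7, 7] (depth 7)
After 'pop': stack = [19, 19, 19, 3, 7, 7] (depth 6)
After 'sub': stack = [19, 19, 19, 3, 0] (depth 5)
After 'push 4': stack = [19, 19, 19, 3, 0, 4] (depth 6)
After 'swap': stack = [19, 19, 19, 3, 4, 0] (depth 6)
After 'over': stack = [19, 19, 19, 3, 4, 0, 4] (depth 7)
After 'lt': stack = [19, 19, 19, 3, 4, 1] (depth 6)
After 'gt': stack = [19, 19, 19, 3, 1] (depth 5)
After 'sub': stack = [19, 19, 19, 2] (depth 4)
After 'gt': stack = [19, 19, 1] (depth 3)
After 'gt': stack = [19, 1] (depth 2)
After 'lt': stack = [0] (depth 1)
After 'push 14': stack = [0, 14] (depth 2)
After 'mod': stack = [0] (depth 1)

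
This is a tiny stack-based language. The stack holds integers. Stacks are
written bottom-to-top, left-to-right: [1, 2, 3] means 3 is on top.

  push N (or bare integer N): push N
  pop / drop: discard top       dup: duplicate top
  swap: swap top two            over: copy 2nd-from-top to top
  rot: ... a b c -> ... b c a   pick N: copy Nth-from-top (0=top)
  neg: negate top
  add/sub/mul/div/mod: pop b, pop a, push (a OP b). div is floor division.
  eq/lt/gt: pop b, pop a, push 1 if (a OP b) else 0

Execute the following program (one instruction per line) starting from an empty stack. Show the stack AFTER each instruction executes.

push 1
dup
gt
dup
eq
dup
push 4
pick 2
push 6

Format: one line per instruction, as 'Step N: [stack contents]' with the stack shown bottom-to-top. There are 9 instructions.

Step 1: [1]
Step 2: [1, 1]
Step 3: [0]
Step 4: [0, 0]
Step 5: [1]
Step 6: [1, 1]
Step 7: [1, 1, 4]
Step 8: [1, 1, 4, 1]
Step 9: [1, 1, 4, 1, 6]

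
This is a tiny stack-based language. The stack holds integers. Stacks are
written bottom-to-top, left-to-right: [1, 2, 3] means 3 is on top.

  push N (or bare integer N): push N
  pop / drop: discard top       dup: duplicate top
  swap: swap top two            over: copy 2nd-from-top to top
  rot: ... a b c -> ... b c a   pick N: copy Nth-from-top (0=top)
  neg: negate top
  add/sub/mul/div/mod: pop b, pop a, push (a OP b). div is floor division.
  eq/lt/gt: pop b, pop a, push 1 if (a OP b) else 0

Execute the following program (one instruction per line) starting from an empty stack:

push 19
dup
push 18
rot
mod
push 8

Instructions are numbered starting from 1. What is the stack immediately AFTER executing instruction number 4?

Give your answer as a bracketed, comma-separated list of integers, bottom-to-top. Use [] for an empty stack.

Step 1 ('push 19'): [19]
Step 2 ('dup'): [19, 19]
Step 3 ('push 18'): [19, 19, 18]
Step 4 ('rot'): [19, 18, 19]

Answer: [19, 18, 19]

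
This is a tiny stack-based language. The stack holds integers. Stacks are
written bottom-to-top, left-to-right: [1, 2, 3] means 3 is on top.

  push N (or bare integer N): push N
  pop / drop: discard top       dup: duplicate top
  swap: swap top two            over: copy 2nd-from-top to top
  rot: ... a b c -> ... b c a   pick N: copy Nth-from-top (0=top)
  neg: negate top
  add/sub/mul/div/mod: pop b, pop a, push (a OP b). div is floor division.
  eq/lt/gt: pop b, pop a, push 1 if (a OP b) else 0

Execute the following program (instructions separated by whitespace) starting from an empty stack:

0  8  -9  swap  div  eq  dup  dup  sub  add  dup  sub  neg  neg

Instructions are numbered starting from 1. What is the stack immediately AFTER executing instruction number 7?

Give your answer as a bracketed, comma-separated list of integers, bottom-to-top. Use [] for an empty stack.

Step 1 ('0'): [0]
Step 2 ('8'): [0, 8]
Step 3 ('-9'): [0, 8, -9]
Step 4 ('swap'): [0, -9, 8]
Step 5 ('div'): [0, -2]
Step 6 ('eq'): [0]
Step 7 ('dup'): [0, 0]

Answer: [0, 0]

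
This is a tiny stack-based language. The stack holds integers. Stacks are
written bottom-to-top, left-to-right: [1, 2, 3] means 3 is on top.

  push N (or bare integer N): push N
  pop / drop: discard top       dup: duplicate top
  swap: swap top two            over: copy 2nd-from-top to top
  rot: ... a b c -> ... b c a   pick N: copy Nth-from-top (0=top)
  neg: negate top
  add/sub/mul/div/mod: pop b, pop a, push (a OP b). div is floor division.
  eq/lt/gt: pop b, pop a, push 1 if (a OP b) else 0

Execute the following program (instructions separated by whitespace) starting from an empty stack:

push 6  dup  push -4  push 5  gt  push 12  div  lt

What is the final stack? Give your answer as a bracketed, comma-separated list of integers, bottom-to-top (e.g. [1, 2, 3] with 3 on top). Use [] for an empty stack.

After 'push 6': [6]
After 'dup': [6, 6]
After 'push -4': [6, 6, -4]
After 'push 5': [6, 6, -4, 5]
After 'gt': [6, 6, 0]
After 'push 12': [6, 6, 0, 12]
After 'div': [6, 6, 0]
After 'lt': [6, 0]

Answer: [6, 0]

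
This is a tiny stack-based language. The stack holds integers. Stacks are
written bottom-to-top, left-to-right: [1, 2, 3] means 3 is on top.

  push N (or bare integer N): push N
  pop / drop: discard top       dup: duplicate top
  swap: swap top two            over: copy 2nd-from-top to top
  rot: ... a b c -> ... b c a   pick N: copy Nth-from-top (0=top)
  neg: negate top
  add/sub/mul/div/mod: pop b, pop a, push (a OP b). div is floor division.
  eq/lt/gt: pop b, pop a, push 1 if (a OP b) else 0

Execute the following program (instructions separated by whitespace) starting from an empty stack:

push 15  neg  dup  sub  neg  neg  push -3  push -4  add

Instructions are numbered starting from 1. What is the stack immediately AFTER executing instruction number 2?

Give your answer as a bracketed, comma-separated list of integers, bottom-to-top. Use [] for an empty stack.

Step 1 ('push 15'): [15]
Step 2 ('neg'): [-15]

Answer: [-15]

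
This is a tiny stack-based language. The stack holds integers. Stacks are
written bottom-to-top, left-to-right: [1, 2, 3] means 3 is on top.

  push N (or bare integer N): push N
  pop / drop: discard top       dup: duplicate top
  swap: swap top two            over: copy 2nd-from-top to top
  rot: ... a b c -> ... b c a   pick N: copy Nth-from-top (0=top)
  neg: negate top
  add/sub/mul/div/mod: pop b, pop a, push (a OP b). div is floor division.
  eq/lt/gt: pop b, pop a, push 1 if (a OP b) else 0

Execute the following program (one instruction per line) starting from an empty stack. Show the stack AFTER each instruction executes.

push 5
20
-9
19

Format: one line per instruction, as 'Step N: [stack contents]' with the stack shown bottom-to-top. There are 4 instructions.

Step 1: [5]
Step 2: [5, 20]
Step 3: [5, 20, -9]
Step 4: [5, 20, -9, 19]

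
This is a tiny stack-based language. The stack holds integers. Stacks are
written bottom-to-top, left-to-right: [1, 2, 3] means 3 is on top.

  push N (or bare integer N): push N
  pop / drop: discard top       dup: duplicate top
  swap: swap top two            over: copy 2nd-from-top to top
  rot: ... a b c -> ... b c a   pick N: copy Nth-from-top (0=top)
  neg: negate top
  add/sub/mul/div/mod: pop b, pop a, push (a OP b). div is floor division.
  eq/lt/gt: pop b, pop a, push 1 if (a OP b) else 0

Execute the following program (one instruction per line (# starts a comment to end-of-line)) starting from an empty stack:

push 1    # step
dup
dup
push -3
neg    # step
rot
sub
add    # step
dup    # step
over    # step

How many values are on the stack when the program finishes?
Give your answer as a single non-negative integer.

Answer: 4

Derivation:
After 'push 1': stack = [1] (depth 1)
After 'dup': stack = [1, 1] (depth 2)
After 'dup': stack = [1, 1, 1] (depth 3)
After 'push -3': stack = [1, 1, 1, -3] (depth 4)
After 'neg': stack = [1, 1, 1, 3] (depth 4)
After 'rot': stack = [1, 1, 3, 1] (depth 4)
After 'sub': stack = [1, 1, 2] (depth 3)
After 'add': stack = [1, 3] (depth 2)
After 'dup': stack = [1, 3, 3] (depth 3)
After 'over': stack = [1, 3, 3, 3] (depth 4)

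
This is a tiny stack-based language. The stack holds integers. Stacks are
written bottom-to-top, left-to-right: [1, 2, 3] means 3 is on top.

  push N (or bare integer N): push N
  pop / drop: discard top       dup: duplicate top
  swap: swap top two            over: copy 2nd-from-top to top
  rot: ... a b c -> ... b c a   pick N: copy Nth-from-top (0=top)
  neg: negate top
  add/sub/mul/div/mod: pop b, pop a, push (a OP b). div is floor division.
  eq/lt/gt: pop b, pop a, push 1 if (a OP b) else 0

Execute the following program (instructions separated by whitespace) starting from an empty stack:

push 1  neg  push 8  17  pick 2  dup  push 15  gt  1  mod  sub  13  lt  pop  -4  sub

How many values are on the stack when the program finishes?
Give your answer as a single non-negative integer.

Answer: 3

Derivation:
After 'push 1': stack = [1] (depth 1)
After 'neg': stack = [-1] (depth 1)
After 'push 8': stack = [-1, 8] (depth 2)
After 'push 17': stack = [-1, 8, 17] (depth 3)
After 'pick 2': stack = [-1, 8, 17, -1] (depth 4)
After 'dup': stack = [-1, 8, 17, -1, -1] (depth 5)
After 'push 15': stack = [-1, 8, 17, -1, -1, 15] (depth 6)
After 'gt': stack = [-1, 8, 17, -1, 0] (depth 5)
After 'push 1': stack = [-1, 8, 17, -1, 0, 1] (depth 6)
After 'mod': stack = [-1, 8, 17, -1, 0] (depth 5)
After 'sub': stack = [-1, 8, 17, -1] (depth 4)
After 'push 13': stack = [-1, 8, 17, -1, 13] (depth 5)
After 'lt': stack = [-1, 8, 17, 1] (depth 4)
After 'pop': stack = [-1, 8, 17] (depth 3)
After 'push -4': stack = [-1, 8, 17, -4] (depth 4)
After 'sub': stack = [-1, 8, 21] (depth 3)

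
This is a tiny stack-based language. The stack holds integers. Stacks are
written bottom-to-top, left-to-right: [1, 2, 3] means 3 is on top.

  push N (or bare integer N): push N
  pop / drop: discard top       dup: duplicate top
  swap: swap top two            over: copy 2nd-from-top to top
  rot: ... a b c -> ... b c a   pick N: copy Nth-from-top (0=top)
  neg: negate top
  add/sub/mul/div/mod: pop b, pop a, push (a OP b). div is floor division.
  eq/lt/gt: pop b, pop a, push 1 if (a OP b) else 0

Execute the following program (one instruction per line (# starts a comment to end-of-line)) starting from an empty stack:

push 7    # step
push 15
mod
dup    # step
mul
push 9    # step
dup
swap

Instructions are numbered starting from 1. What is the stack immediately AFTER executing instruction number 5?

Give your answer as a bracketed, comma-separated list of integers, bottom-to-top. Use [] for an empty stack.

Answer: [49]

Derivation:
Step 1 ('push 7'): [7]
Step 2 ('push 15'): [7, 15]
Step 3 ('mod'): [7]
Step 4 ('dup'): [7, 7]
Step 5 ('mul'): [49]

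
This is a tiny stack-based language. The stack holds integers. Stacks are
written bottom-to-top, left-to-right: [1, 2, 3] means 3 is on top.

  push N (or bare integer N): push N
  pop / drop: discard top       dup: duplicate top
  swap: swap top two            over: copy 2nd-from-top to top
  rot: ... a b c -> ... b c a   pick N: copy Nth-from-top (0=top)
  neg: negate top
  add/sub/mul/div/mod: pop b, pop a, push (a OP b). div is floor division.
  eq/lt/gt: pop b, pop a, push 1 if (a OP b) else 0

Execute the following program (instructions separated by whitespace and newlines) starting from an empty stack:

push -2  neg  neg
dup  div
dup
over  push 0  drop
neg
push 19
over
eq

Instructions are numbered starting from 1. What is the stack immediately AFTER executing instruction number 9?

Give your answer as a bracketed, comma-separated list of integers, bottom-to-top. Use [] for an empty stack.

Step 1 ('push -2'): [-2]
Step 2 ('neg'): [2]
Step 3 ('neg'): [-2]
Step 4 ('dup'): [-2, -2]
Step 5 ('div'): [1]
Step 6 ('dup'): [1, 1]
Step 7 ('over'): [1, 1, 1]
Step 8 ('push 0'): [1, 1, 1, 0]
Step 9 ('drop'): [1, 1, 1]

Answer: [1, 1, 1]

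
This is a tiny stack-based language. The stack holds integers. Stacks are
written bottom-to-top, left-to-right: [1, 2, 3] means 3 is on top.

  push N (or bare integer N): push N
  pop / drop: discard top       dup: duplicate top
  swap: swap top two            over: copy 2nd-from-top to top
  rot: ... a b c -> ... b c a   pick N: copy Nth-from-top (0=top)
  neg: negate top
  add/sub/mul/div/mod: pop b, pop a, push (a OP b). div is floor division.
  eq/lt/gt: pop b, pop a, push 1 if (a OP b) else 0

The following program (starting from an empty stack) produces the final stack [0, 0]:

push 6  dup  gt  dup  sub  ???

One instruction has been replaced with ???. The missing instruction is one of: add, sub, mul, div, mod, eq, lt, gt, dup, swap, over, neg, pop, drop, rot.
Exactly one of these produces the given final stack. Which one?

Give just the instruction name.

Stack before ???: [0]
Stack after ???:  [0, 0]
The instruction that transforms [0] -> [0, 0] is: dup

Answer: dup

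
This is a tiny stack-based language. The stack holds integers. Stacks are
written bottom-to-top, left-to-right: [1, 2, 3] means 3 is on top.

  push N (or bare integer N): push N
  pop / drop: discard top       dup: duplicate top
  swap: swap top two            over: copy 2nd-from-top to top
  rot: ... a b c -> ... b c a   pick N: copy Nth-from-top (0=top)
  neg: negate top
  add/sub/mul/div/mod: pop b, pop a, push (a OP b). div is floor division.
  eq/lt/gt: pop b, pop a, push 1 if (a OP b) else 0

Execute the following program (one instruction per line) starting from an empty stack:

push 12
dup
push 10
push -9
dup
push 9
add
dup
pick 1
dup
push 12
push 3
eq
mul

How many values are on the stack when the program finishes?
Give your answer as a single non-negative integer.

Answer: 8

Derivation:
After 'push 12': stack = [12] (depth 1)
After 'dup': stack = [12, 12] (depth 2)
After 'push 10': stack = [12, 12, 10] (depth 3)
After 'push -9': stack = [12, 12, 10, -9] (depth 4)
After 'dup': stack = [12, 12, 10, -9, -9] (depth 5)
After 'push 9': stack = [12, 12, 10, -9, -9, 9] (depth 6)
After 'add': stack = [12, 12, 10, -9, 0] (depth 5)
After 'dup': stack = [12, 12, 10, -9, 0, 0] (depth 6)
After 'pick 1': stack = [12, 12, 10, -9, 0, 0, 0] (depth 7)
After 'dup': stack = [12, 12, 10, -9, 0, 0, 0, 0] (depth 8)
After 'push 12': stack = [12, 12, 10, -9, 0, 0, 0, 0, 12] (depth 9)
After 'push 3': stack = [12, 12, 10, -9, 0, 0, 0, 0, 12, 3] (depth 10)
After 'eq': stack = [12, 12, 10, -9, 0, 0, 0, 0, 0] (depth 9)
After 'mul': stack = [12, 12, 10, -9, 0, 0, 0, 0] (depth 8)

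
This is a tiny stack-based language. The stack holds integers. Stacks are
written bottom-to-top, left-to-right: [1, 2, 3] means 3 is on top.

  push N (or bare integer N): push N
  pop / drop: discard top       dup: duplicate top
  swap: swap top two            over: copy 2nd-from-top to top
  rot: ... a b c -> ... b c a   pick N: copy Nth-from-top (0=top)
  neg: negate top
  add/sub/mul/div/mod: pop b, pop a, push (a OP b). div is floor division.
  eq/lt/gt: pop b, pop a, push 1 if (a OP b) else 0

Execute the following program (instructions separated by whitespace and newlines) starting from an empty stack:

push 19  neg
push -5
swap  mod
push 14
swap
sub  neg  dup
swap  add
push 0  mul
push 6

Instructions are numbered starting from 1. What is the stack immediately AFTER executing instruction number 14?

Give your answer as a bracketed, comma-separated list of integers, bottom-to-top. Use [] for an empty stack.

Step 1 ('push 19'): [19]
Step 2 ('neg'): [-19]
Step 3 ('push -5'): [-19, -5]
Step 4 ('swap'): [-5, -19]
Step 5 ('mod'): [-5]
Step 6 ('push 14'): [-5, 14]
Step 7 ('swap'): [14, -5]
Step 8 ('sub'): [19]
Step 9 ('neg'): [-19]
Step 10 ('dup'): [-19, -19]
Step 11 ('swap'): [-19, -19]
Step 12 ('add'): [-38]
Step 13 ('push 0'): [-38, 0]
Step 14 ('mul'): [0]

Answer: [0]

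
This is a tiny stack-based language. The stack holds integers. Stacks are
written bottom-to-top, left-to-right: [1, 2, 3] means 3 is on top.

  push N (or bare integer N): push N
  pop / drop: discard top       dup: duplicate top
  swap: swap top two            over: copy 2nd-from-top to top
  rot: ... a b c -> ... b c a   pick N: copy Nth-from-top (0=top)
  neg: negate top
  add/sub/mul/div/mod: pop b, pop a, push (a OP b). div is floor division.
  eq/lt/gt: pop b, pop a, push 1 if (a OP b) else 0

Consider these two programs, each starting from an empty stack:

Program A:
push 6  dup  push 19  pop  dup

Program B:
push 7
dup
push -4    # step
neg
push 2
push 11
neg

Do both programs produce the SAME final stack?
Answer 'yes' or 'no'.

Program A trace:
  After 'push 6': [6]
  After 'dup': [6, 6]
  After 'push 19': [6, 6, 19]
  After 'pop': [6, 6]
  After 'dup': [6, 6, 6]
Program A final stack: [6, 6, 6]

Program B trace:
  After 'push 7': [7]
  After 'dup': [7, 7]
  After 'push -4': [7, 7, -4]
  After 'neg': [7, 7, 4]
  After 'push 2': [7, 7, 4, 2]
  After 'push 11': [7, 7, 4, 2, 11]
  After 'neg': [7, 7, 4, 2, -11]
Program B final stack: [7, 7, 4, 2, -11]
Same: no

Answer: no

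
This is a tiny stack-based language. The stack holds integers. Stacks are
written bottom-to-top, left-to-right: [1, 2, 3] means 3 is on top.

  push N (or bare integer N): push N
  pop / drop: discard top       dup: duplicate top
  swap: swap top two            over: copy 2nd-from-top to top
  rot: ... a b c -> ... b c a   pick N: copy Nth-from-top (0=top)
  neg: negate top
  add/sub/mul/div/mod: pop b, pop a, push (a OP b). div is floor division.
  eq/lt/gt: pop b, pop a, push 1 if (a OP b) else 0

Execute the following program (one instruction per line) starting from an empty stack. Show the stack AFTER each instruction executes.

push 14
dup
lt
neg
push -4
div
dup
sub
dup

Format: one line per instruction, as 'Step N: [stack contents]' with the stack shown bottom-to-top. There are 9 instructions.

Step 1: [14]
Step 2: [14, 14]
Step 3: [0]
Step 4: [0]
Step 5: [0, -4]
Step 6: [0]
Step 7: [0, 0]
Step 8: [0]
Step 9: [0, 0]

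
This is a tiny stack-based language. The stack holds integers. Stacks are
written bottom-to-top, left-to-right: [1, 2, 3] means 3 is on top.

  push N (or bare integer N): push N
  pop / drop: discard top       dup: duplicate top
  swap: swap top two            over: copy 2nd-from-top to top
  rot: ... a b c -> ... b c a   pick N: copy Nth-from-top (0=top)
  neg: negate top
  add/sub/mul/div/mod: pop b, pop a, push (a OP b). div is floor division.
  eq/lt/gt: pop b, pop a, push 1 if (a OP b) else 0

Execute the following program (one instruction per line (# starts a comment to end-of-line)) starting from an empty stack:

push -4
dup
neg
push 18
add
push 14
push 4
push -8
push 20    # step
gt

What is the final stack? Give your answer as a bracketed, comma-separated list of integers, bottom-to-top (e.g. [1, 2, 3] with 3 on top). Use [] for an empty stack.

After 'push -4': [-4]
After 'dup': [-4, -4]
After 'neg': [-4, 4]
After 'push 18': [-4, 4, 18]
After 'add': [-4, 22]
After 'push 14': [-4, 22, 14]
After 'push 4': [-4, 22, 14, 4]
After 'push -8': [-4, 22, 14, 4, -8]
After 'push 20': [-4, 22, 14, 4, -8, 20]
After 'gt': [-4, 22, 14, 4, 0]

Answer: [-4, 22, 14, 4, 0]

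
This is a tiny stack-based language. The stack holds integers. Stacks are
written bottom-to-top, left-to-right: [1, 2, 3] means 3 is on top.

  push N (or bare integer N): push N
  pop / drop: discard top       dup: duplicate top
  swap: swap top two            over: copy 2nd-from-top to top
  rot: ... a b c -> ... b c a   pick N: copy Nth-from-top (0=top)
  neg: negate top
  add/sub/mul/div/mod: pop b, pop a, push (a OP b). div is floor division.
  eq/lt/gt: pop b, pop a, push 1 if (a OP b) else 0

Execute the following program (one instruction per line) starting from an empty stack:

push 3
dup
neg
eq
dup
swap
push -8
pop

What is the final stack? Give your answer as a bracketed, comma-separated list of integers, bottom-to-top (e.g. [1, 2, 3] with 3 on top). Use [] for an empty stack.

After 'push 3': [3]
After 'dup': [3, 3]
After 'neg': [3, -3]
After 'eq': [0]
After 'dup': [0, 0]
After 'swap': [0, 0]
After 'push -8': [0, 0, -8]
After 'pop': [0, 0]

Answer: [0, 0]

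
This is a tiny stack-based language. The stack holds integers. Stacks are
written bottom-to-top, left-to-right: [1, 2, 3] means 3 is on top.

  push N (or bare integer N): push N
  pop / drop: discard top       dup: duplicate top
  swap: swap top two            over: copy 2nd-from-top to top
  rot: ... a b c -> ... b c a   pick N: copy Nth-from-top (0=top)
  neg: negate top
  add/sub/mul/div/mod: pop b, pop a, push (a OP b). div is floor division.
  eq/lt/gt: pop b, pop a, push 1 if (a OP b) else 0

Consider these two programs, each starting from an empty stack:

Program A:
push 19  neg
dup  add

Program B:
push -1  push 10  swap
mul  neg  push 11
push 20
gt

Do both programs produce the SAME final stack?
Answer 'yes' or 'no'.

Answer: no

Derivation:
Program A trace:
  After 'push 19': [19]
  After 'neg': [-19]
  After 'dup': [-19, -19]
  After 'add': [-38]
Program A final stack: [-38]

Program B trace:
  After 'push -1': [-1]
  After 'push 10': [-1, 10]
  After 'swap': [10, -1]
  After 'mul': [-10]
  After 'neg': [10]
  After 'push 11': [10, 11]
  After 'push 20': [10, 11, 20]
  After 'gt': [10, 0]
Program B final stack: [10, 0]
Same: no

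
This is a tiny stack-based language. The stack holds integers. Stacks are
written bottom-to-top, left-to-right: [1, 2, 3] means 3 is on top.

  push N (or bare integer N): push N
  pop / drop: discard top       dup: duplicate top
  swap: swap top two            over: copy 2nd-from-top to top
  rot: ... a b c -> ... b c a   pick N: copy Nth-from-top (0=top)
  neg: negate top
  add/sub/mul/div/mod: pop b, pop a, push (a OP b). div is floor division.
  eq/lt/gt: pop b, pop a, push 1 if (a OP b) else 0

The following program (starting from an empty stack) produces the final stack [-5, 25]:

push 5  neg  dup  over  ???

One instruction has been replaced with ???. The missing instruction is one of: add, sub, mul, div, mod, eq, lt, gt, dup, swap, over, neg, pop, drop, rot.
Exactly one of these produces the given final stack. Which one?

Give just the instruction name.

Stack before ???: [-5, -5, -5]
Stack after ???:  [-5, 25]
The instruction that transforms [-5, -5, -5] -> [-5, 25] is: mul

Answer: mul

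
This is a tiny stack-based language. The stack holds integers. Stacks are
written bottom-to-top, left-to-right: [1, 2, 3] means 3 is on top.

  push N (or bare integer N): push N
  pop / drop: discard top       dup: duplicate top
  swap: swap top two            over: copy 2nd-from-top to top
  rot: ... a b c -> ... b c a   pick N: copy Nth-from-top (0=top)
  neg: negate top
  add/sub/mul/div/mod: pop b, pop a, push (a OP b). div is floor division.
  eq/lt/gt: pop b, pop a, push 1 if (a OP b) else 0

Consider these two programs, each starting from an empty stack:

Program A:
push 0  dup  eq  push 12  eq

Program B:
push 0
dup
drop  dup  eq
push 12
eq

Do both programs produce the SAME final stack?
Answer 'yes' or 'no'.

Answer: yes

Derivation:
Program A trace:
  After 'push 0': [0]
  After 'dup': [0, 0]
  After 'eq': [1]
  After 'push 12': [1, 12]
  After 'eq': [0]
Program A final stack: [0]

Program B trace:
  After 'push 0': [0]
  After 'dup': [0, 0]
  After 'drop': [0]
  After 'dup': [0, 0]
  After 'eq': [1]
  After 'push 12': [1, 12]
  After 'eq': [0]
Program B final stack: [0]
Same: yes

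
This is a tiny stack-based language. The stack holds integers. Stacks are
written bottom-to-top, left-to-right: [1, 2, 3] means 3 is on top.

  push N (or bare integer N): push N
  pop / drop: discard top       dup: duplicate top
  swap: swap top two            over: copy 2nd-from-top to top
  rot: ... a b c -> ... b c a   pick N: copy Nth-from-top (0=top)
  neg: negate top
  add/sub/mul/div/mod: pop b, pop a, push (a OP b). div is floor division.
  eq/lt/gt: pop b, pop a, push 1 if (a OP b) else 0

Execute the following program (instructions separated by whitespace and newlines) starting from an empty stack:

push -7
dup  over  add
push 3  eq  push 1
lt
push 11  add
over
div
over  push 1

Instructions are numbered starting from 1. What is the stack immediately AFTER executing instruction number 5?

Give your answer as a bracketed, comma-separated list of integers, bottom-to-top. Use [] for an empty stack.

Step 1 ('push -7'): [-7]
Step 2 ('dup'): [-7, -7]
Step 3 ('over'): [-7, -7, -7]
Step 4 ('add'): [-7, -14]
Step 5 ('push 3'): [-7, -14, 3]

Answer: [-7, -14, 3]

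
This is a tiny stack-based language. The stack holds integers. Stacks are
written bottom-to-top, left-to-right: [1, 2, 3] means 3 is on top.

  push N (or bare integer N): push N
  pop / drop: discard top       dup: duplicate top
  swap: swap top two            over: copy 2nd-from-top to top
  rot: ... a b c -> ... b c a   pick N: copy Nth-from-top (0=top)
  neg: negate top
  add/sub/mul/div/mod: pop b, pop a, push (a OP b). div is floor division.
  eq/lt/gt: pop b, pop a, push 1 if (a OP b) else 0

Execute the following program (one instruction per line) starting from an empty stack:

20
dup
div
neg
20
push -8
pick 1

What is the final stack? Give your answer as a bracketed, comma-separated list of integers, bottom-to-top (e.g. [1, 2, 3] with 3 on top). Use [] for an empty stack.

After 'push 20': [20]
After 'dup': [20, 20]
After 'div': [1]
After 'neg': [-1]
After 'push 20': [-1, 20]
After 'push -8': [-1, 20, -8]
After 'pick 1': [-1, 20, -8, 20]

Answer: [-1, 20, -8, 20]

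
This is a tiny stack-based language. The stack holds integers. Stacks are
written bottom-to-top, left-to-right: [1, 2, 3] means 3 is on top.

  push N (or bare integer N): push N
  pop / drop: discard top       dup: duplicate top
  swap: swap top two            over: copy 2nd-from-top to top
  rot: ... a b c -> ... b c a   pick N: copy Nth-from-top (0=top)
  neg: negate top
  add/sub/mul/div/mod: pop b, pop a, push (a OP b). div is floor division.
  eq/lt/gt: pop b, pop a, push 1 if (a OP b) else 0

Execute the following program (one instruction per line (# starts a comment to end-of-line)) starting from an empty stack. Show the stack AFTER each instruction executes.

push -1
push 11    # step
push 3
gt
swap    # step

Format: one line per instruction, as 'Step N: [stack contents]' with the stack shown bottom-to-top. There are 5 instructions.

Step 1: [-1]
Step 2: [-1, 11]
Step 3: [-1, 11, 3]
Step 4: [-1, 1]
Step 5: [1, -1]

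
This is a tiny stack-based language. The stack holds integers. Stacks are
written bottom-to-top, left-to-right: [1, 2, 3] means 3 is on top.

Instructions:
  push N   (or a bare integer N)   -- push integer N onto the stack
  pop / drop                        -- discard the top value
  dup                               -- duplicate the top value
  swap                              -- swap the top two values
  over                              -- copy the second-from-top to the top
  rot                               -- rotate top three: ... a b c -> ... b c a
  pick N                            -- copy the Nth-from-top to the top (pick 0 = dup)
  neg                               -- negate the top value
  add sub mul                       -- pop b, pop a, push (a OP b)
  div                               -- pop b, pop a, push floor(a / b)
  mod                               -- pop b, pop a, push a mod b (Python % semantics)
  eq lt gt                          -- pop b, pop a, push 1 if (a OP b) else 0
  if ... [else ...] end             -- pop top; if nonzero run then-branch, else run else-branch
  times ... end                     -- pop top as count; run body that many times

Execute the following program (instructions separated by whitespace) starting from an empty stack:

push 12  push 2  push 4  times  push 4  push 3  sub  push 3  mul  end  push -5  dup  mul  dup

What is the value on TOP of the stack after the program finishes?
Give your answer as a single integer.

After 'push 12': [12]
After 'push 2': [12, 2]
After 'push 4': [12, 2, 4]
After 'times': [12, 2]
After 'push 4': [12, 2, 4]
After 'push 3': [12, 2, 4, 3]
After 'sub': [12, 2, 1]
After 'push 3': [12, 2, 1, 3]
After 'mul': [12, 2, 3]
After 'push 4': [12, 2, 3, 4]
  ...
After 'mul': [12, 2, 3, 3, 3]
After 'push 4': [12, 2, 3, 3, 3, 4]
After 'push 3': [12, 2, 3, 3, 3, 4, 3]
After 'sub': [12, 2, 3, 3, 3, 1]
After 'push 3': [12, 2, 3, 3, 3, 1, 3]
After 'mul': [12, 2, 3, 3, 3, 3]
After 'push -5': [12, 2, 3, 3, 3, 3, -5]
After 'dup': [12, 2, 3, 3, 3, 3, -5, -5]
After 'mul': [12, 2, 3, 3, 3, 3, 25]
After 'dup': [12, 2, 3, 3, 3, 3, 25, 25]

Answer: 25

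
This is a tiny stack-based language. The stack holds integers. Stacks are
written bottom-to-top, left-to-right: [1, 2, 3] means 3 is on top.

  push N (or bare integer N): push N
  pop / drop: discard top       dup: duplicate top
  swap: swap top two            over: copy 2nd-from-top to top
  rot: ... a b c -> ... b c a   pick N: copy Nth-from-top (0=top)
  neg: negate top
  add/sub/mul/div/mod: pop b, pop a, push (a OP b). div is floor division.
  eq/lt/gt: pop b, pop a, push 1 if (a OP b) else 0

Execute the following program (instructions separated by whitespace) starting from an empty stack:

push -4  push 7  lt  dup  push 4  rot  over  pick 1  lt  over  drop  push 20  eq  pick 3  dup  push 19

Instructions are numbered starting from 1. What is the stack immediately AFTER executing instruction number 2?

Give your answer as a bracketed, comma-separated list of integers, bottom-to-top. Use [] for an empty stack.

Step 1 ('push -4'): [-4]
Step 2 ('push 7'): [-4, 7]

Answer: [-4, 7]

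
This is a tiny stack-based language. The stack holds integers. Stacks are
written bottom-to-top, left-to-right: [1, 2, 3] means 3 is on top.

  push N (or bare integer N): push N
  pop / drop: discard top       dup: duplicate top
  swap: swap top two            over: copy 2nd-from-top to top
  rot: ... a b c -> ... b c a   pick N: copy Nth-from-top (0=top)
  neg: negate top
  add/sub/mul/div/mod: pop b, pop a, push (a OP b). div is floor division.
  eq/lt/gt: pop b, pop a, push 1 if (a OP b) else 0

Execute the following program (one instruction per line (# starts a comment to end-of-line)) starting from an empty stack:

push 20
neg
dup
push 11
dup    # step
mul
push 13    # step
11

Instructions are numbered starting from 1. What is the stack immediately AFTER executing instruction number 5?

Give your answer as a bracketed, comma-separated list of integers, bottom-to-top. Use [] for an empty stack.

Step 1 ('push 20'): [20]
Step 2 ('neg'): [-20]
Step 3 ('dup'): [-20, -20]
Step 4 ('push 11'): [-20, -20, 11]
Step 5 ('dup'): [-20, -20, 11, 11]

Answer: [-20, -20, 11, 11]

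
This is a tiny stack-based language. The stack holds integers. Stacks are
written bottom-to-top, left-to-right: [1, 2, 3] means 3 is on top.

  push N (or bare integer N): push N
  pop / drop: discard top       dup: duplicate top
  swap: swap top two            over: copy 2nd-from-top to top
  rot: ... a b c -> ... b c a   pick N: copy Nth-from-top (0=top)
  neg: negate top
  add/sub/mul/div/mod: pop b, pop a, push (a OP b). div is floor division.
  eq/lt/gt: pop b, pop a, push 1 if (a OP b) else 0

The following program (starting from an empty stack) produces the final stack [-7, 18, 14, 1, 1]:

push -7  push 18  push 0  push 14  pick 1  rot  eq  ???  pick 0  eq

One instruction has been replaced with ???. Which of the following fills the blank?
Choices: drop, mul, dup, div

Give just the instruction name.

Stack before ???: [-7, 18, 14, 1]
Stack after ???:  [-7, 18, 14, 1, 1]
Checking each choice:
  drop: produces [-7, 18, 1]
  mul: produces [-7, 18, 1]
  dup: MATCH
  div: produces [-7, 18, 1]


Answer: dup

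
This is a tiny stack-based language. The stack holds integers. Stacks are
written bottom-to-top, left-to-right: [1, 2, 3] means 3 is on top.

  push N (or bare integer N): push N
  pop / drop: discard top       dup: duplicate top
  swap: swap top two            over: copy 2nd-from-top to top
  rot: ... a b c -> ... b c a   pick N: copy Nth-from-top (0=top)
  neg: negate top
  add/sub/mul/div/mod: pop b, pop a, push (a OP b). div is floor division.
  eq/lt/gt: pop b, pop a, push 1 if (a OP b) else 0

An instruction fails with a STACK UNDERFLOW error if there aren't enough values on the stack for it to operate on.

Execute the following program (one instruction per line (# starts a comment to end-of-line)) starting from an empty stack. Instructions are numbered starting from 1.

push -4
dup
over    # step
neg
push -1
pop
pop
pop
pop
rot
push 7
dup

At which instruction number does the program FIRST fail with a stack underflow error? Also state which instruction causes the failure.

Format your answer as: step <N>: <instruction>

Step 1 ('push -4'): stack = [-4], depth = 1
Step 2 ('dup'): stack = [-4, -4], depth = 2
Step 3 ('over'): stack = [-4, -4, -4], depth = 3
Step 4 ('neg'): stack = [-4, -4, 4], depth = 3
Step 5 ('push -1'): stack = [-4, -4, 4, -1], depth = 4
Step 6 ('pop'): stack = [-4, -4, 4], depth = 3
Step 7 ('pop'): stack = [-4, -4], depth = 2
Step 8 ('pop'): stack = [-4], depth = 1
Step 9 ('pop'): stack = [], depth = 0
Step 10 ('rot'): needs 3 value(s) but depth is 0 — STACK UNDERFLOW

Answer: step 10: rot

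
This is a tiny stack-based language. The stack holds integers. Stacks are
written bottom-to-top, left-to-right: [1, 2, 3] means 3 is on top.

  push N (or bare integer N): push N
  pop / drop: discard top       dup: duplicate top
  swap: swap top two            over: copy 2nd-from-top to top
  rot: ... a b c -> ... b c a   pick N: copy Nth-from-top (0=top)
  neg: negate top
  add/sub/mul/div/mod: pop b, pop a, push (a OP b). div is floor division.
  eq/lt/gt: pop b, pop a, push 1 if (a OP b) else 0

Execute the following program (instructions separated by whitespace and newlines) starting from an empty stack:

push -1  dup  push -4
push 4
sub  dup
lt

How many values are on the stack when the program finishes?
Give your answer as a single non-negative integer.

Answer: 3

Derivation:
After 'push -1': stack = [-1] (depth 1)
After 'dup': stack = [-1, -1] (depth 2)
After 'push -4': stack = [-1, -1, -4] (depth 3)
After 'push 4': stack = [-1, -1, -4, 4] (depth 4)
After 'sub': stack = [-1, -1, -8] (depth 3)
After 'dup': stack = [-1, -1, -8, -8] (depth 4)
After 'lt': stack = [-1, -1, 0] (depth 3)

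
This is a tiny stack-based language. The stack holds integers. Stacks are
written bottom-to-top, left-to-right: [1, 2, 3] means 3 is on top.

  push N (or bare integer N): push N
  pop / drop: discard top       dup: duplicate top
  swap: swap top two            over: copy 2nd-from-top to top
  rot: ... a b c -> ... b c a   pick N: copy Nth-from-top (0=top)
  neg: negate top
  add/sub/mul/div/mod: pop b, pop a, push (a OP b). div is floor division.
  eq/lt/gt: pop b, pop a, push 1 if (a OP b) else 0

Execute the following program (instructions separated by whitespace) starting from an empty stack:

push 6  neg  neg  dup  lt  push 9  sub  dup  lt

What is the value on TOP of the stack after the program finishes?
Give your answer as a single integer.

After 'push 6': [6]
After 'neg': [-6]
After 'neg': [6]
After 'dup': [6, 6]
After 'lt': [0]
After 'push 9': [0, 9]
After 'sub': [-9]
After 'dup': [-9, -9]
After 'lt': [0]

Answer: 0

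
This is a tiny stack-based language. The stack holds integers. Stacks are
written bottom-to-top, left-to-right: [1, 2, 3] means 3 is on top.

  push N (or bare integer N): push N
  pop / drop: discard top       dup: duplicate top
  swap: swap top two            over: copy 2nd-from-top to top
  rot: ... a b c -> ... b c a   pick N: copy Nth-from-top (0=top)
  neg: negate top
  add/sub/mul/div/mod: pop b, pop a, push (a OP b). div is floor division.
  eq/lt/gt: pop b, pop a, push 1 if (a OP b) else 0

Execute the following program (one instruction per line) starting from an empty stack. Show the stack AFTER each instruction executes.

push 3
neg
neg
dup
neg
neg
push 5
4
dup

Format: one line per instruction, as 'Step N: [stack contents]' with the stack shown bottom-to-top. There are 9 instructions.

Step 1: [3]
Step 2: [-3]
Step 3: [3]
Step 4: [3, 3]
Step 5: [3, -3]
Step 6: [3, 3]
Step 7: [3, 3, 5]
Step 8: [3, 3, 5, 4]
Step 9: [3, 3, 5, 4, 4]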